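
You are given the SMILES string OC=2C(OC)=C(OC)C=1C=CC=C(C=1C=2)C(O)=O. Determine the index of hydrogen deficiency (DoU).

Molecular formula: C13H12O5.
DoU = (2C + 2 + N − H − X) / 2, where X is the halogen count and O/S are ignored.
    = (2·13 + 2 + 0 − 12 − 0) / 2 = 16 / 2 = 8.

8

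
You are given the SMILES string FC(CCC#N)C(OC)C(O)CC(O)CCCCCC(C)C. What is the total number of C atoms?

Count every carbon token in the SMILES (each C, including those in ring-closure positions and inside branches).
Carbon count: 17.

17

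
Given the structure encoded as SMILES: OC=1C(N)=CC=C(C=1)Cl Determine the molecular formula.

Walk through each heavy atom and fill implicit hydrogens from standard valence (C 4, N 3, O 2, S 2, halogen 1):
  atom 1: O, bond orders sum to 1 (valence 2) → 1 H
  atom 2: C, bond orders sum to 4 (valence 4) → 0 H
  atom 3: C, bond orders sum to 4 (valence 4) → 0 H
  atom 4: N, bond orders sum to 1 (valence 3) → 2 H
  atom 5: C, bond orders sum to 3 (valence 4) → 1 H
  atom 6: C, bond orders sum to 3 (valence 4) → 1 H
  atom 7: C, bond orders sum to 4 (valence 4) → 0 H
  atom 8: C, bond orders sum to 3 (valence 4) → 1 H
  atom 9: Cl (halogen, monovalent) → 0 H
Totals → C:6, H:6, Cl:1, N:1, O:1.

C6H6ClNO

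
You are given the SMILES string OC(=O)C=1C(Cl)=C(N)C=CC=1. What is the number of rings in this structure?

In SMILES, each pair of matching ring-closure digits denotes one ring-closing bond; the number of such bonds equals the number of independent rings.
Ring-closure bonds here: 1.

1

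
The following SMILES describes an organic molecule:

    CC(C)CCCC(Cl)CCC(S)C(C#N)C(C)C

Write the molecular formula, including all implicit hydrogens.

C15H28ClNS

Walk through each heavy atom and fill implicit hydrogens from standard valence (C 4, N 3, O 2, S 2, halogen 1):
  atom 1: C, bond orders sum to 1 (valence 4) → 3 H
  atom 2: C, bond orders sum to 3 (valence 4) → 1 H
  atom 3: C, bond orders sum to 1 (valence 4) → 3 H
  atom 4: C, bond orders sum to 2 (valence 4) → 2 H
  atom 5: C, bond orders sum to 2 (valence 4) → 2 H
  atom 6: C, bond orders sum to 2 (valence 4) → 2 H
  atom 7: C, bond orders sum to 3 (valence 4) → 1 H
  atom 8: Cl (halogen, monovalent) → 0 H
  atom 9: C, bond orders sum to 2 (valence 4) → 2 H
  atom 10: C, bond orders sum to 2 (valence 4) → 2 H
  atom 11: C, bond orders sum to 3 (valence 4) → 1 H
  atom 12: S, bond orders sum to 1 (valence 2) → 1 H
  atom 13: C, bond orders sum to 3 (valence 4) → 1 H
  atom 14: C, bond orders sum to 4 (valence 4) → 0 H
  atom 15: N, bond orders sum to 3 (valence 3) → 0 H
  atom 16: C, bond orders sum to 3 (valence 4) → 1 H
  atom 17: C, bond orders sum to 1 (valence 4) → 3 H
  atom 18: C, bond orders sum to 1 (valence 4) → 3 H
Totals → C:15, H:28, Cl:1, N:1, S:1.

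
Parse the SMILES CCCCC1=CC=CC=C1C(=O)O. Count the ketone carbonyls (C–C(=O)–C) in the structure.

Scan the SMILES for the ketone motif — none present.
Groups that are present: 1 carboxylic acid.

0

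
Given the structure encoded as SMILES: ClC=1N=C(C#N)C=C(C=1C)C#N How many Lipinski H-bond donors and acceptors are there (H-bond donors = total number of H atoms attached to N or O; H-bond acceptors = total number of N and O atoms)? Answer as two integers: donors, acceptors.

0, 3

Donors: find every N or O and count the H atoms it carries.
  atom 3 (N): bond orders sum to 3 → 0 H
  atom 6 (N): bond orders sum to 3 → 0 H
  atom 12 (N): bond orders sum to 3 → 0 H
Lipinski HBD = 0.
Acceptors: N atoms = 3, O atoms = 0 → HBA = 3.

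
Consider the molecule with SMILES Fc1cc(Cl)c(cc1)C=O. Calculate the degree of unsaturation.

Molecular formula: C7H4ClFO.
DoU = (2C + 2 + N − H − X) / 2, where X is the halogen count and O/S are ignored.
    = (2·7 + 2 + 0 − 4 − 2) / 2 = 10 / 2 = 5.

5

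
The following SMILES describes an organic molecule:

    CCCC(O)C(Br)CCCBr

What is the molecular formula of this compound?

Walk through each heavy atom and fill implicit hydrogens from standard valence (C 4, N 3, O 2, S 2, halogen 1):
  atom 1: C, bond orders sum to 1 (valence 4) → 3 H
  atom 2: C, bond orders sum to 2 (valence 4) → 2 H
  atom 3: C, bond orders sum to 2 (valence 4) → 2 H
  atom 4: C, bond orders sum to 3 (valence 4) → 1 H
  atom 5: O, bond orders sum to 1 (valence 2) → 1 H
  atom 6: C, bond orders sum to 3 (valence 4) → 1 H
  atom 7: Br (halogen, monovalent) → 0 H
  atom 8: C, bond orders sum to 2 (valence 4) → 2 H
  atom 9: C, bond orders sum to 2 (valence 4) → 2 H
  atom 10: C, bond orders sum to 2 (valence 4) → 2 H
  atom 11: Br (halogen, monovalent) → 0 H
Totals → C:8, H:16, Br:2, O:1.
In Hill order: C8H16Br2O.

C8H16Br2O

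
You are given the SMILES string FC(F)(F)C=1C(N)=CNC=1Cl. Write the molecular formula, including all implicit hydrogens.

Walk through each heavy atom and fill implicit hydrogens from standard valence (C 4, N 3, O 2, S 2, halogen 1):
  atom 1: F (halogen, monovalent) → 0 H
  atom 2: C, bond orders sum to 4 (valence 4) → 0 H
  atom 3: F (halogen, monovalent) → 0 H
  atom 4: F (halogen, monovalent) → 0 H
  atom 5: C, bond orders sum to 4 (valence 4) → 0 H
  atom 6: C, bond orders sum to 4 (valence 4) → 0 H
  atom 7: N, bond orders sum to 1 (valence 3) → 2 H
  atom 8: C, bond orders sum to 3 (valence 4) → 1 H
  atom 9: N, bond orders sum to 2 (valence 3) → 1 H
  atom 10: C, bond orders sum to 4 (valence 4) → 0 H
  atom 11: Cl (halogen, monovalent) → 0 H
Totals → C:5, H:4, Cl:1, F:3, N:2.
In Hill order: C5H4ClF3N2.

C5H4ClF3N2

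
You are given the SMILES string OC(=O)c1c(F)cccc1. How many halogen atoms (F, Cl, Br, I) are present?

1

Halogen atoms appear at heavy-atom position 6 (1×F).
Other groups present: 1 carboxylic acid.
Halogen count: 1.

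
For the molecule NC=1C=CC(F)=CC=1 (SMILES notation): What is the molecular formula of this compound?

Walk through each heavy atom and fill implicit hydrogens from standard valence (C 4, N 3, O 2, S 2, halogen 1):
  atom 1: N, bond orders sum to 1 (valence 3) → 2 H
  atom 2: C, bond orders sum to 4 (valence 4) → 0 H
  atom 3: C, bond orders sum to 3 (valence 4) → 1 H
  atom 4: C, bond orders sum to 3 (valence 4) → 1 H
  atom 5: C, bond orders sum to 4 (valence 4) → 0 H
  atom 6: F (halogen, monovalent) → 0 H
  atom 7: C, bond orders sum to 3 (valence 4) → 1 H
  atom 8: C, bond orders sum to 3 (valence 4) → 1 H
Totals → C:6, H:6, F:1, N:1.
In Hill order: C6H6FN.

C6H6FN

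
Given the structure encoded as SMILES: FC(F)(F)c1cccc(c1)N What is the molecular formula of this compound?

C7H6F3N

Walk through each heavy atom and fill implicit hydrogens from standard valence (C 4, N 3, O 2, S 2, halogen 1); for lowercase aromatic atoms, an aromatic c carries 1 H when it has two neighbours and 0 H with three, and aromatic n carries 0 H:
  atom 1: F (halogen, monovalent) → 0 H
  atom 2: C, bond orders sum to 4 (valence 4) → 0 H
  atom 3: F (halogen, monovalent) → 0 H
  atom 4: F (halogen, monovalent) → 0 H
  atom 5: aromatic c, 3 neighbours → 0 H
  atom 6: aromatic c, 2 neighbours → 1 H
  atom 7: aromatic c, 2 neighbours → 1 H
  atom 8: aromatic c, 2 neighbours → 1 H
  atom 9: aromatic c, 3 neighbours → 0 H
  atom 10: aromatic c, 2 neighbours → 1 H
  atom 11: N, bond orders sum to 1 (valence 3) → 2 H
Totals → C:7, H:6, F:3, N:1.
In Hill order: C7H6F3N.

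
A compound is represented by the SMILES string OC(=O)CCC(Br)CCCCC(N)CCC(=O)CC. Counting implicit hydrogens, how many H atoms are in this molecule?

Walk through each heavy atom and fill implicit hydrogens from standard valence (C 4, N 3, O 2, S 2, halogen 1):
  atom 1: O, bond orders sum to 1 (valence 2) → 1 H
  atom 2: C, bond orders sum to 4 (valence 4) → 0 H
  atom 3: O, bond orders sum to 2 (valence 2) → 0 H
  atom 4: C, bond orders sum to 2 (valence 4) → 2 H
  atom 5: C, bond orders sum to 2 (valence 4) → 2 H
  atom 6: C, bond orders sum to 3 (valence 4) → 1 H
  atom 7: Br (halogen, monovalent) → 0 H
  atom 8: C, bond orders sum to 2 (valence 4) → 2 H
  atom 9: C, bond orders sum to 2 (valence 4) → 2 H
  atom 10: C, bond orders sum to 2 (valence 4) → 2 H
  atom 11: C, bond orders sum to 2 (valence 4) → 2 H
  atom 12: C, bond orders sum to 3 (valence 4) → 1 H
  atom 13: N, bond orders sum to 1 (valence 3) → 2 H
  atom 14: C, bond orders sum to 2 (valence 4) → 2 H
  atom 15: C, bond orders sum to 2 (valence 4) → 2 H
  atom 16: C, bond orders sum to 4 (valence 4) → 0 H
  atom 17: O, bond orders sum to 2 (valence 2) → 0 H
  atom 18: C, bond orders sum to 2 (valence 4) → 2 H
  atom 19: C, bond orders sum to 1 (valence 4) → 3 H
Total hydrogens: 26.

26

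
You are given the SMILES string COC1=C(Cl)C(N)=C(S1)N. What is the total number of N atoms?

Scan the SMILES for N atoms (remember two-letter symbols like Cl and Br are single atoms).
Nitrogen count: 2.

2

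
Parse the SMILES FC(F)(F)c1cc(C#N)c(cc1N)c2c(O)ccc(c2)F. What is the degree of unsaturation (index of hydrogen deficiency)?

Molecular formula: C14H8F4N2O.
DoU = (2C + 2 + N − H − X) / 2, where X is the halogen count and O/S are ignored.
    = (2·14 + 2 + 2 − 8 − 4) / 2 = 20 / 2 = 10.

10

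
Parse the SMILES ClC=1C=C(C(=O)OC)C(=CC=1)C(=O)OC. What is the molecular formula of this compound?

C10H9ClO4

Walk through each heavy atom and fill implicit hydrogens from standard valence (C 4, N 3, O 2, S 2, halogen 1):
  atom 1: Cl (halogen, monovalent) → 0 H
  atom 2: C, bond orders sum to 4 (valence 4) → 0 H
  atom 3: C, bond orders sum to 3 (valence 4) → 1 H
  atom 4: C, bond orders sum to 4 (valence 4) → 0 H
  atom 5: C, bond orders sum to 4 (valence 4) → 0 H
  atom 6: O, bond orders sum to 2 (valence 2) → 0 H
  atom 7: O, bond orders sum to 2 (valence 2) → 0 H
  atom 8: C, bond orders sum to 1 (valence 4) → 3 H
  atom 9: C, bond orders sum to 4 (valence 4) → 0 H
  atom 10: C, bond orders sum to 3 (valence 4) → 1 H
  atom 11: C, bond orders sum to 3 (valence 4) → 1 H
  atom 12: C, bond orders sum to 4 (valence 4) → 0 H
  atom 13: O, bond orders sum to 2 (valence 2) → 0 H
  atom 14: O, bond orders sum to 2 (valence 2) → 0 H
  atom 15: C, bond orders sum to 1 (valence 4) → 3 H
Totals → C:10, H:9, Cl:1, O:4.
In Hill order: C10H9ClO4.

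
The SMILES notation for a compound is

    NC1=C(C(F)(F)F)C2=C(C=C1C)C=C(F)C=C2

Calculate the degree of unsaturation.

Molecular formula: C12H9F4N.
DoU = (2C + 2 + N − H − X) / 2, where X is the halogen count and O/S are ignored.
    = (2·12 + 2 + 1 − 9 − 4) / 2 = 14 / 2 = 7.

7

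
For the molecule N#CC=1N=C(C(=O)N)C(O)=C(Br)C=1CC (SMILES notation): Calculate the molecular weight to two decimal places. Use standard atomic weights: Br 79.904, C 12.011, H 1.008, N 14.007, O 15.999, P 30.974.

270.09 g/mol

First, the molecular formula is C9H8BrN3O2 (counting implicit H from valence).
  Br: 1 × 79.904 = 79.904
  C: 9 × 12.011 = 108.099
  H: 8 × 1.008 = 8.064
  N: 3 × 14.007 = 42.021
  O: 2 × 15.999 = 31.998
Sum: 1×79.904 + 9×12.011 + 8×1.008 + 3×14.007 + 2×15.999 = 270.086 → 270.09 g/mol.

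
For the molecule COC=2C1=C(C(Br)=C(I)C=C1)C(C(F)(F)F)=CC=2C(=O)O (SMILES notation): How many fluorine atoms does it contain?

Scan the SMILES for F atoms (remember two-letter symbols like Cl and Br are single atoms).
Fluorine count: 3.

3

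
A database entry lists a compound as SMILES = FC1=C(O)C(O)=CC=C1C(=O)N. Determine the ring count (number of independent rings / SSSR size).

In SMILES, each pair of matching ring-closure digits denotes one ring-closing bond; the number of such bonds equals the number of independent rings.
Ring-closure bonds here: 1.

1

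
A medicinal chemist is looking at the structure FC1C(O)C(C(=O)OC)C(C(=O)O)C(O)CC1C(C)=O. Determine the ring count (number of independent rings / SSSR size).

In SMILES, each pair of matching ring-closure digits denotes one ring-closing bond; the number of such bonds equals the number of independent rings.
Ring-closure bonds here: 1.

1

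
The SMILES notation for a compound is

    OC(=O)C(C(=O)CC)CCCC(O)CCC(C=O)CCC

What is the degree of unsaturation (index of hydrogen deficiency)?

3

Molecular formula: C16H28O5.
DoU = (2C + 2 + N − H − X) / 2, where X is the halogen count and O/S are ignored.
    = (2·16 + 2 + 0 − 28 − 0) / 2 = 6 / 2 = 3.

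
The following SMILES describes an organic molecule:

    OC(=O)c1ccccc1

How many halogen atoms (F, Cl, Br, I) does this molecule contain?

0

Scan the SMILES for the halogen motif — none present.
Groups that are present: 1 carboxylic acid.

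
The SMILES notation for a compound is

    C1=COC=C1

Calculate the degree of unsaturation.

3

Degree of unsaturation = (number of rings) + (number of π bonds).
Ring closures in the SMILES: 1.
π bonds: 2 double bonds (each 1 DoU) → 2 DoU from unsaturation.
Total DoU = 1 + 2 = 3.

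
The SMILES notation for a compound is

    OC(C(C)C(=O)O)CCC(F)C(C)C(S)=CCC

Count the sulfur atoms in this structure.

Scan the SMILES for S atoms (remember two-letter symbols like Cl and Br are single atoms).
Sulfur count: 1.

1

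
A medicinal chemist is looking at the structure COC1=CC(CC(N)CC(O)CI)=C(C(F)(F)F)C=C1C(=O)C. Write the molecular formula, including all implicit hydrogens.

C15H19F3INO3

Walk through each heavy atom and fill implicit hydrogens from standard valence (C 4, N 3, O 2, S 2, halogen 1):
  atom 1: C, bond orders sum to 1 (valence 4) → 3 H
  atom 2: O, bond orders sum to 2 (valence 2) → 0 H
  atom 3: C, bond orders sum to 4 (valence 4) → 0 H
  atom 4: C, bond orders sum to 3 (valence 4) → 1 H
  atom 5: C, bond orders sum to 4 (valence 4) → 0 H
  atom 6: C, bond orders sum to 2 (valence 4) → 2 H
  atom 7: C, bond orders sum to 3 (valence 4) → 1 H
  atom 8: N, bond orders sum to 1 (valence 3) → 2 H
  atom 9: C, bond orders sum to 2 (valence 4) → 2 H
  atom 10: C, bond orders sum to 3 (valence 4) → 1 H
  atom 11: O, bond orders sum to 1 (valence 2) → 1 H
  atom 12: C, bond orders sum to 2 (valence 4) → 2 H
  atom 13: I (halogen, monovalent) → 0 H
  atom 14: C, bond orders sum to 4 (valence 4) → 0 H
  atom 15: C, bond orders sum to 4 (valence 4) → 0 H
  atom 16: F (halogen, monovalent) → 0 H
  atom 17: F (halogen, monovalent) → 0 H
  atom 18: F (halogen, monovalent) → 0 H
  atom 19: C, bond orders sum to 3 (valence 4) → 1 H
  atom 20: C, bond orders sum to 4 (valence 4) → 0 H
  atom 21: C, bond orders sum to 4 (valence 4) → 0 H
  atom 22: O, bond orders sum to 2 (valence 2) → 0 H
  atom 23: C, bond orders sum to 1 (valence 4) → 3 H
Totals → C:15, H:19, F:3, I:1, N:1, O:3.
In Hill order: C15H19F3INO3.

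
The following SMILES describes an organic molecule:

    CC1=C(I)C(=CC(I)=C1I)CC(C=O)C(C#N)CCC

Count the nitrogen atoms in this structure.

1

Scan the SMILES for N atoms (remember two-letter symbols like Cl and Br are single atoms).
Nitrogen count: 1.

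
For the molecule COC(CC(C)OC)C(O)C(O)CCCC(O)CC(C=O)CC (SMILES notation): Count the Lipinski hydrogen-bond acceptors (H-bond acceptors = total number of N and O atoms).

N atoms: 0; O atoms: 6.
Lipinski HBA = 0 + 6 = 6.

6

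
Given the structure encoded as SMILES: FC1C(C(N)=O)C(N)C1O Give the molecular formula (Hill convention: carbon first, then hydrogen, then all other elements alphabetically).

Walk through each heavy atom and fill implicit hydrogens from standard valence (C 4, N 3, O 2, S 2, halogen 1):
  atom 1: F (halogen, monovalent) → 0 H
  atom 2: C, bond orders sum to 3 (valence 4) → 1 H
  atom 3: C, bond orders sum to 3 (valence 4) → 1 H
  atom 4: C, bond orders sum to 4 (valence 4) → 0 H
  atom 5: N, bond orders sum to 1 (valence 3) → 2 H
  atom 6: O, bond orders sum to 2 (valence 2) → 0 H
  atom 7: C, bond orders sum to 3 (valence 4) → 1 H
  atom 8: N, bond orders sum to 1 (valence 3) → 2 H
  atom 9: C, bond orders sum to 3 (valence 4) → 1 H
  atom 10: O, bond orders sum to 1 (valence 2) → 1 H
Totals → C:5, H:9, F:1, N:2, O:2.

C5H9FN2O2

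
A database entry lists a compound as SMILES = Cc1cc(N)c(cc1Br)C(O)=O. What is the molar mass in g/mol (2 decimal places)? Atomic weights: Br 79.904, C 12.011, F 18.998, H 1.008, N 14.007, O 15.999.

230.06 g/mol

First, the molecular formula is C8H8BrNO2 (counting implicit H from valence).
  Br: 1 × 79.904 = 79.904
  C: 8 × 12.011 = 96.088
  H: 8 × 1.008 = 8.064
  N: 1 × 14.007 = 14.007
  O: 2 × 15.999 = 31.998
Sum: 1×79.904 + 8×12.011 + 8×1.008 + 1×14.007 + 2×15.999 = 230.061 → 230.06 g/mol.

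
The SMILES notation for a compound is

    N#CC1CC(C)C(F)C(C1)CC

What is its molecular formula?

Walk through each heavy atom and fill implicit hydrogens from standard valence (C 4, N 3, O 2, S 2, halogen 1):
  atom 1: N, bond orders sum to 3 (valence 3) → 0 H
  atom 2: C, bond orders sum to 4 (valence 4) → 0 H
  atom 3: C, bond orders sum to 3 (valence 4) → 1 H
  atom 4: C, bond orders sum to 2 (valence 4) → 2 H
  atom 5: C, bond orders sum to 3 (valence 4) → 1 H
  atom 6: C, bond orders sum to 1 (valence 4) → 3 H
  atom 7: C, bond orders sum to 3 (valence 4) → 1 H
  atom 8: F (halogen, monovalent) → 0 H
  atom 9: C, bond orders sum to 3 (valence 4) → 1 H
  atom 10: C, bond orders sum to 2 (valence 4) → 2 H
  atom 11: C, bond orders sum to 2 (valence 4) → 2 H
  atom 12: C, bond orders sum to 1 (valence 4) → 3 H
Totals → C:10, H:16, F:1, N:1.
In Hill order: C10H16FN.

C10H16FN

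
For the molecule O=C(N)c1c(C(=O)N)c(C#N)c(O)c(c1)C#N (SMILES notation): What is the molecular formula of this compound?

Walk through each heavy atom and fill implicit hydrogens from standard valence (C 4, N 3, O 2, S 2, halogen 1); for lowercase aromatic atoms, an aromatic c carries 1 H when it has two neighbours and 0 H with three, and aromatic n carries 0 H:
  atom 1: O, bond orders sum to 2 (valence 2) → 0 H
  atom 2: C, bond orders sum to 4 (valence 4) → 0 H
  atom 3: N, bond orders sum to 1 (valence 3) → 2 H
  atom 4: aromatic c, 3 neighbours → 0 H
  atom 5: aromatic c, 3 neighbours → 0 H
  atom 6: C, bond orders sum to 4 (valence 4) → 0 H
  atom 7: O, bond orders sum to 2 (valence 2) → 0 H
  atom 8: N, bond orders sum to 1 (valence 3) → 2 H
  atom 9: aromatic c, 3 neighbours → 0 H
  atom 10: C, bond orders sum to 4 (valence 4) → 0 H
  atom 11: N, bond orders sum to 3 (valence 3) → 0 H
  atom 12: aromatic c, 3 neighbours → 0 H
  atom 13: O, bond orders sum to 1 (valence 2) → 1 H
  atom 14: aromatic c, 3 neighbours → 0 H
  atom 15: aromatic c, 2 neighbours → 1 H
  atom 16: C, bond orders sum to 4 (valence 4) → 0 H
  atom 17: N, bond orders sum to 3 (valence 3) → 0 H
Totals → C:10, H:6, N:4, O:3.
In Hill order: C10H6N4O3.

C10H6N4O3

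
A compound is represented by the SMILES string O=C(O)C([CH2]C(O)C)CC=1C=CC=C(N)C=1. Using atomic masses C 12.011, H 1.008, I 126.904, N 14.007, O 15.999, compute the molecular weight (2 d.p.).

223.27 g/mol

First, the molecular formula is C12H17NO3 (counting implicit H from valence).
  C: 12 × 12.011 = 144.132
  H: 17 × 1.008 = 17.136
  N: 1 × 14.007 = 14.007
  O: 3 × 15.999 = 47.997
Sum: 12×12.011 + 17×1.008 + 1×14.007 + 3×15.999 = 223.272 → 223.27 g/mol.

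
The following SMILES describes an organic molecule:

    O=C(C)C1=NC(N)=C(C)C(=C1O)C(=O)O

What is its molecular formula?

Walk through each heavy atom and fill implicit hydrogens from standard valence (C 4, N 3, O 2, S 2, halogen 1):
  atom 1: O, bond orders sum to 2 (valence 2) → 0 H
  atom 2: C, bond orders sum to 4 (valence 4) → 0 H
  atom 3: C, bond orders sum to 1 (valence 4) → 3 H
  atom 4: C, bond orders sum to 4 (valence 4) → 0 H
  atom 5: N, bond orders sum to 3 (valence 3) → 0 H
  atom 6: C, bond orders sum to 4 (valence 4) → 0 H
  atom 7: N, bond orders sum to 1 (valence 3) → 2 H
  atom 8: C, bond orders sum to 4 (valence 4) → 0 H
  atom 9: C, bond orders sum to 1 (valence 4) → 3 H
  atom 10: C, bond orders sum to 4 (valence 4) → 0 H
  atom 11: C, bond orders sum to 4 (valence 4) → 0 H
  atom 12: O, bond orders sum to 1 (valence 2) → 1 H
  atom 13: C, bond orders sum to 4 (valence 4) → 0 H
  atom 14: O, bond orders sum to 2 (valence 2) → 0 H
  atom 15: O, bond orders sum to 1 (valence 2) → 1 H
Totals → C:9, H:10, N:2, O:4.

C9H10N2O4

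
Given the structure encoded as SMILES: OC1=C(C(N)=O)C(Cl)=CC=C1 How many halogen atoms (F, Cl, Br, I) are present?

Halogen atoms appear at heavy-atom position 8 (1×Cl).
Other groups present: 1 amide, 1 hydroxyl.
Halogen count: 1.

1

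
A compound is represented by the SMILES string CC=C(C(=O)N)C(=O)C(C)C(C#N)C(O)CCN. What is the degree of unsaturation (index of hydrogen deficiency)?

Degree of unsaturation = (number of rings) + (number of π bonds).
Ring closures in the SMILES: 0.
π bonds: 3 double bonds (each 1 DoU), 1 triple bond (each 2 DoU) → 5 DoU from unsaturation.
Total DoU = 0 + 5 = 5.

5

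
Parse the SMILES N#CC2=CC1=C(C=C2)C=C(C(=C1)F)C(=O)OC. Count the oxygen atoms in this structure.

2

Scan the SMILES for O atoms (remember two-letter symbols like Cl and Br are single atoms).
Oxygen count: 2.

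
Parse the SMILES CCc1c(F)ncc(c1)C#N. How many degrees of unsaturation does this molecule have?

6

Molecular formula: C8H7FN2.
DoU = (2C + 2 + N − H − X) / 2, where X is the halogen count and O/S are ignored.
    = (2·8 + 2 + 2 − 7 − 1) / 2 = 12 / 2 = 6.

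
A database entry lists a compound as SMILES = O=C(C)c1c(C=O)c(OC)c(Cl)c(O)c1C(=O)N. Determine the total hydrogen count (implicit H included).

10

Walk through each heavy atom and fill implicit hydrogens from standard valence (C 4, N 3, O 2, S 2, halogen 1); for lowercase aromatic atoms, an aromatic c carries 1 H when it has two neighbours and 0 H with three, and aromatic n carries 0 H:
  atom 1: O, bond orders sum to 2 (valence 2) → 0 H
  atom 2: C, bond orders sum to 4 (valence 4) → 0 H
  atom 3: C, bond orders sum to 1 (valence 4) → 3 H
  atom 4: aromatic c, 3 neighbours → 0 H
  atom 5: aromatic c, 3 neighbours → 0 H
  atom 6: C, bond orders sum to 3 (valence 4) → 1 H
  atom 7: O, bond orders sum to 2 (valence 2) → 0 H
  atom 8: aromatic c, 3 neighbours → 0 H
  atom 9: O, bond orders sum to 2 (valence 2) → 0 H
  atom 10: C, bond orders sum to 1 (valence 4) → 3 H
  atom 11: aromatic c, 3 neighbours → 0 H
  atom 12: Cl (halogen, monovalent) → 0 H
  atom 13: aromatic c, 3 neighbours → 0 H
  atom 14: O, bond orders sum to 1 (valence 2) → 1 H
  atom 15: aromatic c, 3 neighbours → 0 H
  atom 16: C, bond orders sum to 4 (valence 4) → 0 H
  atom 17: O, bond orders sum to 2 (valence 2) → 0 H
  atom 18: N, bond orders sum to 1 (valence 3) → 2 H
Total hydrogens: 10.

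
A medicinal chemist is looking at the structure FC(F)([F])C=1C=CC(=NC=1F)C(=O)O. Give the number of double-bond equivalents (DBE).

Degree of unsaturation = (number of rings) + (number of π bonds).
Ring closures in the SMILES: 1.
π bonds: 4 double bonds (each 1 DoU) → 4 DoU from unsaturation.
Total DoU = 1 + 4 = 5.

5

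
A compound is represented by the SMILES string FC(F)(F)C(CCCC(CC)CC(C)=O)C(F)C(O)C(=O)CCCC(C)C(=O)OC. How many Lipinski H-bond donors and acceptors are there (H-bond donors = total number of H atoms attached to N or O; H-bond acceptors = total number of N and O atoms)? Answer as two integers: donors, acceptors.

1, 5

Donors: find every N or O and count the H atoms it carries.
  atom 15 (O): bond orders sum to 2 → 0 H
  atom 19 (O): bond orders sum to 1 → 1 H
  atom 21 (O): bond orders sum to 2 → 0 H
  atom 28 (O): bond orders sum to 2 → 0 H
  atom 29 (O): bond orders sum to 2 → 0 H
Lipinski HBD = 1.
Acceptors: N atoms = 0, O atoms = 5 → HBA = 5.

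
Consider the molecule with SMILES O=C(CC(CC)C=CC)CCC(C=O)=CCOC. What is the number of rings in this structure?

0

In SMILES, each pair of matching ring-closure digits denotes one ring-closing bond; the number of such bonds equals the number of independent rings.
Ring-closure bonds here: 0.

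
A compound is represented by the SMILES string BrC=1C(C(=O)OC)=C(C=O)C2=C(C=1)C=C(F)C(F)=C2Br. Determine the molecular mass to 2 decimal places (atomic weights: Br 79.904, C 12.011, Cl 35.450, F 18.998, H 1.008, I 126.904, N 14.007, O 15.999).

First, the molecular formula is C13H6Br2F2O3 (counting implicit H from valence).
  Br: 2 × 79.904 = 159.808
  C: 13 × 12.011 = 156.143
  F: 2 × 18.998 = 37.996
  H: 6 × 1.008 = 6.048
  O: 3 × 15.999 = 47.997
Sum: 2×79.904 + 13×12.011 + 2×18.998 + 6×1.008 + 3×15.999 = 407.992 → 407.99 g/mol.

407.99 g/mol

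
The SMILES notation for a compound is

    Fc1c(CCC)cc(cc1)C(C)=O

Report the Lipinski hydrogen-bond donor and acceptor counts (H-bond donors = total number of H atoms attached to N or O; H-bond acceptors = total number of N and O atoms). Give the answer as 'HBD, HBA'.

Donors: find every N or O and count the H atoms it carries.
  atom 13 (O): bond orders sum to 2 → 0 H
Lipinski HBD = 0.
Acceptors: N atoms = 0, O atoms = 1 → HBA = 1.

0, 1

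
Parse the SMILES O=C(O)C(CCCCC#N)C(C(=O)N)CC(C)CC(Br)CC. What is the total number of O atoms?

3

Scan the SMILES for O atoms (remember two-letter symbols like Cl and Br are single atoms).
Oxygen count: 3.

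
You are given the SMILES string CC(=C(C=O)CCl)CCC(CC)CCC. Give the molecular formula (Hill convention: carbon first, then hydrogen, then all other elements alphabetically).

C13H23ClO

Walk through each heavy atom and fill implicit hydrogens from standard valence (C 4, N 3, O 2, S 2, halogen 1):
  atom 1: C, bond orders sum to 1 (valence 4) → 3 H
  atom 2: C, bond orders sum to 4 (valence 4) → 0 H
  atom 3: C, bond orders sum to 4 (valence 4) → 0 H
  atom 4: C, bond orders sum to 3 (valence 4) → 1 H
  atom 5: O, bond orders sum to 2 (valence 2) → 0 H
  atom 6: C, bond orders sum to 2 (valence 4) → 2 H
  atom 7: Cl (halogen, monovalent) → 0 H
  atom 8: C, bond orders sum to 2 (valence 4) → 2 H
  atom 9: C, bond orders sum to 2 (valence 4) → 2 H
  atom 10: C, bond orders sum to 3 (valence 4) → 1 H
  atom 11: C, bond orders sum to 2 (valence 4) → 2 H
  atom 12: C, bond orders sum to 1 (valence 4) → 3 H
  atom 13: C, bond orders sum to 2 (valence 4) → 2 H
  atom 14: C, bond orders sum to 2 (valence 4) → 2 H
  atom 15: C, bond orders sum to 1 (valence 4) → 3 H
Totals → C:13, H:23, Cl:1, O:1.
In Hill order: C13H23ClO.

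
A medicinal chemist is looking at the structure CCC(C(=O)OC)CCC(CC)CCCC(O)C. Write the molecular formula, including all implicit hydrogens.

C15H30O3

Walk through each heavy atom and fill implicit hydrogens from standard valence (C 4, N 3, O 2, S 2, halogen 1):
  atom 1: C, bond orders sum to 1 (valence 4) → 3 H
  atom 2: C, bond orders sum to 2 (valence 4) → 2 H
  atom 3: C, bond orders sum to 3 (valence 4) → 1 H
  atom 4: C, bond orders sum to 4 (valence 4) → 0 H
  atom 5: O, bond orders sum to 2 (valence 2) → 0 H
  atom 6: O, bond orders sum to 2 (valence 2) → 0 H
  atom 7: C, bond orders sum to 1 (valence 4) → 3 H
  atom 8: C, bond orders sum to 2 (valence 4) → 2 H
  atom 9: C, bond orders sum to 2 (valence 4) → 2 H
  atom 10: C, bond orders sum to 3 (valence 4) → 1 H
  atom 11: C, bond orders sum to 2 (valence 4) → 2 H
  atom 12: C, bond orders sum to 1 (valence 4) → 3 H
  atom 13: C, bond orders sum to 2 (valence 4) → 2 H
  atom 14: C, bond orders sum to 2 (valence 4) → 2 H
  atom 15: C, bond orders sum to 2 (valence 4) → 2 H
  atom 16: C, bond orders sum to 3 (valence 4) → 1 H
  atom 17: O, bond orders sum to 1 (valence 2) → 1 H
  atom 18: C, bond orders sum to 1 (valence 4) → 3 H
Totals → C:15, H:30, O:3.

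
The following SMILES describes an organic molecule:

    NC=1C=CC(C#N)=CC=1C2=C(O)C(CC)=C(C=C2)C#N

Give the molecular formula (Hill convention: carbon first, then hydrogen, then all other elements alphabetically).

Walk through each heavy atom and fill implicit hydrogens from standard valence (C 4, N 3, O 2, S 2, halogen 1):
  atom 1: N, bond orders sum to 1 (valence 3) → 2 H
  atom 2: C, bond orders sum to 4 (valence 4) → 0 H
  atom 3: C, bond orders sum to 3 (valence 4) → 1 H
  atom 4: C, bond orders sum to 3 (valence 4) → 1 H
  atom 5: C, bond orders sum to 4 (valence 4) → 0 H
  atom 6: C, bond orders sum to 4 (valence 4) → 0 H
  atom 7: N, bond orders sum to 3 (valence 3) → 0 H
  atom 8: C, bond orders sum to 3 (valence 4) → 1 H
  atom 9: C, bond orders sum to 4 (valence 4) → 0 H
  atom 10: C, bond orders sum to 4 (valence 4) → 0 H
  atom 11: C, bond orders sum to 4 (valence 4) → 0 H
  atom 12: O, bond orders sum to 1 (valence 2) → 1 H
  atom 13: C, bond orders sum to 4 (valence 4) → 0 H
  atom 14: C, bond orders sum to 2 (valence 4) → 2 H
  atom 15: C, bond orders sum to 1 (valence 4) → 3 H
  atom 16: C, bond orders sum to 4 (valence 4) → 0 H
  atom 17: C, bond orders sum to 3 (valence 4) → 1 H
  atom 18: C, bond orders sum to 3 (valence 4) → 1 H
  atom 19: C, bond orders sum to 4 (valence 4) → 0 H
  atom 20: N, bond orders sum to 3 (valence 3) → 0 H
Totals → C:16, H:13, N:3, O:1.

C16H13N3O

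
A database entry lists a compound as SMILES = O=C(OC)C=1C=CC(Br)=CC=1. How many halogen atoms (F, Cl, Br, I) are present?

1

Halogen atoms appear at heavy-atom position 9 (1×Br).
Other groups present: 1 ester.
Halogen count: 1.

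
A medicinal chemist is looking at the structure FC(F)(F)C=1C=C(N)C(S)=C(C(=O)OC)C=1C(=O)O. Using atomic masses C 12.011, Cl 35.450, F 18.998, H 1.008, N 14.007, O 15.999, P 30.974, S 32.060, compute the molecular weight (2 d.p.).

First, the molecular formula is C10H8F3NO4S (counting implicit H from valence).
  C: 10 × 12.011 = 120.110
  F: 3 × 18.998 = 56.994
  H: 8 × 1.008 = 8.064
  N: 1 × 14.007 = 14.007
  O: 4 × 15.999 = 63.996
  S: 1 × 32.060 = 32.060
Sum: 10×12.011 + 3×18.998 + 8×1.008 + 1×14.007 + 4×15.999 + 1×32.060 = 295.231 → 295.23 g/mol.

295.23 g/mol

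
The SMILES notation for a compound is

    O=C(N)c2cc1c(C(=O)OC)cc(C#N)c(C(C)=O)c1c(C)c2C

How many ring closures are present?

In SMILES, each pair of matching ring-closure digits denotes one ring-closing bond; the number of such bonds equals the number of independent rings.
Ring-closure bonds here: 2.

2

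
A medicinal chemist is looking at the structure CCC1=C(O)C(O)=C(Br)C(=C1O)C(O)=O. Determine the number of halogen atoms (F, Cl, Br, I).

1

Halogen atoms appear at heavy-atom position 9 (1×Br).
Other groups present: 1 carboxylic acid, 3 hydroxyl.
Halogen count: 1.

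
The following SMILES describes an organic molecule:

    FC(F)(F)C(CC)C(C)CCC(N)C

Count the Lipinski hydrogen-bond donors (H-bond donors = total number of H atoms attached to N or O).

2

Donors: find every N or O and count the H atoms it carries.
  atom 13 (N): bond orders sum to 1 → 2 H
Lipinski HBD = 2.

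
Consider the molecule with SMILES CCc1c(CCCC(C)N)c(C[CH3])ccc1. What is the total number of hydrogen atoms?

Walk through each heavy atom and fill implicit hydrogens from standard valence (C 4, N 3, O 2, S 2, halogen 1); for lowercase aromatic atoms, an aromatic c carries 1 H when it has two neighbours and 0 H with three, and aromatic n carries 0 H:
  atom 1: C, bond orders sum to 1 (valence 4) → 3 H
  atom 2: C, bond orders sum to 2 (valence 4) → 2 H
  atom 3: aromatic c, 3 neighbours → 0 H
  atom 4: aromatic c, 3 neighbours → 0 H
  atom 5: C, bond orders sum to 2 (valence 4) → 2 H
  atom 6: C, bond orders sum to 2 (valence 4) → 2 H
  atom 7: C, bond orders sum to 2 (valence 4) → 2 H
  atom 8: C, bond orders sum to 3 (valence 4) → 1 H
  atom 9: C, bond orders sum to 1 (valence 4) → 3 H
  atom 10: N, bond orders sum to 1 (valence 3) → 2 H
  atom 11: aromatic c, 3 neighbours → 0 H
  atom 12: C, bond orders sum to 2 (valence 4) → 2 H
  atom 13: C with explicit H count 3
  atom 14: aromatic c, 2 neighbours → 1 H
  atom 15: aromatic c, 2 neighbours → 1 H
  atom 16: aromatic c, 2 neighbours → 1 H
Total hydrogens: 25.

25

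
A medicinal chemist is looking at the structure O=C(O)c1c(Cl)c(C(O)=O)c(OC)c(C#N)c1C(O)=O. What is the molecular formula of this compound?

C11H6ClNO7

Walk through each heavy atom and fill implicit hydrogens from standard valence (C 4, N 3, O 2, S 2, halogen 1); for lowercase aromatic atoms, an aromatic c carries 1 H when it has two neighbours and 0 H with three, and aromatic n carries 0 H:
  atom 1: O, bond orders sum to 2 (valence 2) → 0 H
  atom 2: C, bond orders sum to 4 (valence 4) → 0 H
  atom 3: O, bond orders sum to 1 (valence 2) → 1 H
  atom 4: aromatic c, 3 neighbours → 0 H
  atom 5: aromatic c, 3 neighbours → 0 H
  atom 6: Cl (halogen, monovalent) → 0 H
  atom 7: aromatic c, 3 neighbours → 0 H
  atom 8: C, bond orders sum to 4 (valence 4) → 0 H
  atom 9: O, bond orders sum to 1 (valence 2) → 1 H
  atom 10: O, bond orders sum to 2 (valence 2) → 0 H
  atom 11: aromatic c, 3 neighbours → 0 H
  atom 12: O, bond orders sum to 2 (valence 2) → 0 H
  atom 13: C, bond orders sum to 1 (valence 4) → 3 H
  atom 14: aromatic c, 3 neighbours → 0 H
  atom 15: C, bond orders sum to 4 (valence 4) → 0 H
  atom 16: N, bond orders sum to 3 (valence 3) → 0 H
  atom 17: aromatic c, 3 neighbours → 0 H
  atom 18: C, bond orders sum to 4 (valence 4) → 0 H
  atom 19: O, bond orders sum to 1 (valence 2) → 1 H
  atom 20: O, bond orders sum to 2 (valence 2) → 0 H
Totals → C:11, H:6, Cl:1, N:1, O:7.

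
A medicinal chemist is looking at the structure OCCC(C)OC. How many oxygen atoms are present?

2

Scan the SMILES for O atoms (remember two-letter symbols like Cl and Br are single atoms).
Oxygen count: 2.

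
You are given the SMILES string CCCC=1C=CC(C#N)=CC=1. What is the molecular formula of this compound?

Walk through each heavy atom and fill implicit hydrogens from standard valence (C 4, N 3, O 2, S 2, halogen 1):
  atom 1: C, bond orders sum to 1 (valence 4) → 3 H
  atom 2: C, bond orders sum to 2 (valence 4) → 2 H
  atom 3: C, bond orders sum to 2 (valence 4) → 2 H
  atom 4: C, bond orders sum to 4 (valence 4) → 0 H
  atom 5: C, bond orders sum to 3 (valence 4) → 1 H
  atom 6: C, bond orders sum to 3 (valence 4) → 1 H
  atom 7: C, bond orders sum to 4 (valence 4) → 0 H
  atom 8: C, bond orders sum to 4 (valence 4) → 0 H
  atom 9: N, bond orders sum to 3 (valence 3) → 0 H
  atom 10: C, bond orders sum to 3 (valence 4) → 1 H
  atom 11: C, bond orders sum to 3 (valence 4) → 1 H
Totals → C:10, H:11, N:1.

C10H11N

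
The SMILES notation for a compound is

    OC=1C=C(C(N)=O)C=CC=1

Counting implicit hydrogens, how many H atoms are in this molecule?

Walk through each heavy atom and fill implicit hydrogens from standard valence (C 4, N 3, O 2, S 2, halogen 1):
  atom 1: O, bond orders sum to 1 (valence 2) → 1 H
  atom 2: C, bond orders sum to 4 (valence 4) → 0 H
  atom 3: C, bond orders sum to 3 (valence 4) → 1 H
  atom 4: C, bond orders sum to 4 (valence 4) → 0 H
  atom 5: C, bond orders sum to 4 (valence 4) → 0 H
  atom 6: N, bond orders sum to 1 (valence 3) → 2 H
  atom 7: O, bond orders sum to 2 (valence 2) → 0 H
  atom 8: C, bond orders sum to 3 (valence 4) → 1 H
  atom 9: C, bond orders sum to 3 (valence 4) → 1 H
  atom 10: C, bond orders sum to 3 (valence 4) → 1 H
Total hydrogens: 7.

7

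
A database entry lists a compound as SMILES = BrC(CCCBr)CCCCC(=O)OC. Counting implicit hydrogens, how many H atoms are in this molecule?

Walk through each heavy atom and fill implicit hydrogens from standard valence (C 4, N 3, O 2, S 2, halogen 1):
  atom 1: Br (halogen, monovalent) → 0 H
  atom 2: C, bond orders sum to 3 (valence 4) → 1 H
  atom 3: C, bond orders sum to 2 (valence 4) → 2 H
  atom 4: C, bond orders sum to 2 (valence 4) → 2 H
  atom 5: C, bond orders sum to 2 (valence 4) → 2 H
  atom 6: Br (halogen, monovalent) → 0 H
  atom 7: C, bond orders sum to 2 (valence 4) → 2 H
  atom 8: C, bond orders sum to 2 (valence 4) → 2 H
  atom 9: C, bond orders sum to 2 (valence 4) → 2 H
  atom 10: C, bond orders sum to 2 (valence 4) → 2 H
  atom 11: C, bond orders sum to 4 (valence 4) → 0 H
  atom 12: O, bond orders sum to 2 (valence 2) → 0 H
  atom 13: O, bond orders sum to 2 (valence 2) → 0 H
  atom 14: C, bond orders sum to 1 (valence 4) → 3 H
Total hydrogens: 18.

18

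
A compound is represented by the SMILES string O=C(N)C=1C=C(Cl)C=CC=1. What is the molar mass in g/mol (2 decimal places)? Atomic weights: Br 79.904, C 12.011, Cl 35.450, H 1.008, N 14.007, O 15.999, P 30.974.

First, the molecular formula is C7H6ClNO (counting implicit H from valence).
  C: 7 × 12.011 = 84.077
  Cl: 1 × 35.450 = 35.450
  H: 6 × 1.008 = 6.048
  N: 1 × 14.007 = 14.007
  O: 1 × 15.999 = 15.999
Sum: 7×12.011 + 1×35.450 + 6×1.008 + 1×14.007 + 1×15.999 = 155.581 → 155.58 g/mol.

155.58 g/mol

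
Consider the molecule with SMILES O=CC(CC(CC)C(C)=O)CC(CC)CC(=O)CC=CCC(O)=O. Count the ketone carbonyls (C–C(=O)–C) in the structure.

The ketone motif appears at heavy-atom positions 8, 16 in the SMILES.
Other groups present: 1 aldehyde, 1 alkene, 1 carboxylic acid.
Ketone count: 2.

2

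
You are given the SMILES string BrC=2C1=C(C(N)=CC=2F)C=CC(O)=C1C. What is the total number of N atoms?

Scan the SMILES for N atoms (remember two-letter symbols like Cl and Br are single atoms).
Nitrogen count: 1.

1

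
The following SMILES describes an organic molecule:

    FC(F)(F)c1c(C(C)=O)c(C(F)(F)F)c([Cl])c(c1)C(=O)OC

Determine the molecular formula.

Walk through each heavy atom and fill implicit hydrogens from standard valence (C 4, N 3, O 2, S 2, halogen 1); for lowercase aromatic atoms, an aromatic c carries 1 H when it has two neighbours and 0 H with three, and aromatic n carries 0 H:
  atom 1: F (halogen, monovalent) → 0 H
  atom 2: C, bond orders sum to 4 (valence 4) → 0 H
  atom 3: F (halogen, monovalent) → 0 H
  atom 4: F (halogen, monovalent) → 0 H
  atom 5: aromatic c, 3 neighbours → 0 H
  atom 6: aromatic c, 3 neighbours → 0 H
  atom 7: C, bond orders sum to 4 (valence 4) → 0 H
  atom 8: C, bond orders sum to 1 (valence 4) → 3 H
  atom 9: O, bond orders sum to 2 (valence 2) → 0 H
  atom 10: aromatic c, 3 neighbours → 0 H
  atom 11: C, bond orders sum to 4 (valence 4) → 0 H
  atom 12: F (halogen, monovalent) → 0 H
  atom 13: F (halogen, monovalent) → 0 H
  atom 14: F (halogen, monovalent) → 0 H
  atom 15: aromatic c, 3 neighbours → 0 H
  atom 16: Cl with explicit H count 0
  atom 17: aromatic c, 3 neighbours → 0 H
  atom 18: aromatic c, 2 neighbours → 1 H
  atom 19: C, bond orders sum to 4 (valence 4) → 0 H
  atom 20: O, bond orders sum to 2 (valence 2) → 0 H
  atom 21: O, bond orders sum to 2 (valence 2) → 0 H
  atom 22: C, bond orders sum to 1 (valence 4) → 3 H
Totals → C:12, H:7, Cl:1, F:6, O:3.

C12H7ClF6O3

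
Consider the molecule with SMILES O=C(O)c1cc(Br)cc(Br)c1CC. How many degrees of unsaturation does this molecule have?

5

Molecular formula: C9H8Br2O2.
DoU = (2C + 2 + N − H − X) / 2, where X is the halogen count and O/S are ignored.
    = (2·9 + 2 + 0 − 8 − 2) / 2 = 10 / 2 = 5.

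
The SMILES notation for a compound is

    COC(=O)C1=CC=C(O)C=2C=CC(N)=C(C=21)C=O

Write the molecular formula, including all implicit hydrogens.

Walk through each heavy atom and fill implicit hydrogens from standard valence (C 4, N 3, O 2, S 2, halogen 1):
  atom 1: C, bond orders sum to 1 (valence 4) → 3 H
  atom 2: O, bond orders sum to 2 (valence 2) → 0 H
  atom 3: C, bond orders sum to 4 (valence 4) → 0 H
  atom 4: O, bond orders sum to 2 (valence 2) → 0 H
  atom 5: C, bond orders sum to 4 (valence 4) → 0 H
  atom 6: C, bond orders sum to 3 (valence 4) → 1 H
  atom 7: C, bond orders sum to 3 (valence 4) → 1 H
  atom 8: C, bond orders sum to 4 (valence 4) → 0 H
  atom 9: O, bond orders sum to 1 (valence 2) → 1 H
  atom 10: C, bond orders sum to 4 (valence 4) → 0 H
  atom 11: C, bond orders sum to 3 (valence 4) → 1 H
  atom 12: C, bond orders sum to 3 (valence 4) → 1 H
  atom 13: C, bond orders sum to 4 (valence 4) → 0 H
  atom 14: N, bond orders sum to 1 (valence 3) → 2 H
  atom 15: C, bond orders sum to 4 (valence 4) → 0 H
  atom 16: C, bond orders sum to 4 (valence 4) → 0 H
  atom 17: C, bond orders sum to 3 (valence 4) → 1 H
  atom 18: O, bond orders sum to 2 (valence 2) → 0 H
Totals → C:13, H:11, N:1, O:4.

C13H11NO4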